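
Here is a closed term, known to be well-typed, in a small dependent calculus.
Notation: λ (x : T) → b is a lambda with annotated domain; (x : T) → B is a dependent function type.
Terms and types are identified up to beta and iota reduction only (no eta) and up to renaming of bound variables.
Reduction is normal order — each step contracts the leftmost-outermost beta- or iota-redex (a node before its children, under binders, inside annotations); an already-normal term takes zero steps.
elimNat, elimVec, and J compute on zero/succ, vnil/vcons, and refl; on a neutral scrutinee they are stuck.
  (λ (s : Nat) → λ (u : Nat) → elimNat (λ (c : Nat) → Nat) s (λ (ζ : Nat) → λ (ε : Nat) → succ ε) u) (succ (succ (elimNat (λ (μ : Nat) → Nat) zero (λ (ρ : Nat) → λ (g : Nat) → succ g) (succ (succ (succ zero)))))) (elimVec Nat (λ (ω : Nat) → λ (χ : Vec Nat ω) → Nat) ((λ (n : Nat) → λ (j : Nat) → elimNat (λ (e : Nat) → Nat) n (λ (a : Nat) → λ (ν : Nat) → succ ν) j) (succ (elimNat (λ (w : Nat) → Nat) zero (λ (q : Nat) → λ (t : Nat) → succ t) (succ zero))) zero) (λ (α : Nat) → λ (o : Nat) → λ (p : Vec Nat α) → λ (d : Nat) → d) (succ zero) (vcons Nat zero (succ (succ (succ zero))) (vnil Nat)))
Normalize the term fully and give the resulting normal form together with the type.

normal form:
  succ (succ (succ (succ (succ (succ (succ zero))))))
inferred type:
  Nat


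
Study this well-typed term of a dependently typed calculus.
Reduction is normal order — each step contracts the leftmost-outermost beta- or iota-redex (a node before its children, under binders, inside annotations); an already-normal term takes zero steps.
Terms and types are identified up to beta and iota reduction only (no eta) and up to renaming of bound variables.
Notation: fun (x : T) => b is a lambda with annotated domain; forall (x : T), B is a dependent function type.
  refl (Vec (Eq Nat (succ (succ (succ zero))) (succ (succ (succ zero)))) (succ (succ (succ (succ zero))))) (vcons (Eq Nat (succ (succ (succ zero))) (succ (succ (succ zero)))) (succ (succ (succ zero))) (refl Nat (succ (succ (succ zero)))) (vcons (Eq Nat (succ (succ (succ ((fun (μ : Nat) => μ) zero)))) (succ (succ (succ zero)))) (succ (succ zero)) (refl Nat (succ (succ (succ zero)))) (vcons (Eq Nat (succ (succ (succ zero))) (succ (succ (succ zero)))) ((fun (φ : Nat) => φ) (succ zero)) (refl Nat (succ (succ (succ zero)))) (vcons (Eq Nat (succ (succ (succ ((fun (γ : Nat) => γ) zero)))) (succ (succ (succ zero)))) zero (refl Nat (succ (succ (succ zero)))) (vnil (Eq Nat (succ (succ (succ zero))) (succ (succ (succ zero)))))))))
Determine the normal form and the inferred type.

resulting normal form:
  refl (Vec (Eq Nat (succ (succ (succ zero))) (succ (succ (succ zero)))) (succ (succ (succ (succ zero))))) (vcons (Eq Nat (succ (succ (succ zero))) (succ (succ (succ zero)))) (succ (succ (succ zero))) (refl Nat (succ (succ (succ zero)))) (vcons (Eq Nat (succ (succ (succ zero))) (succ (succ (succ zero)))) (succ (succ zero)) (refl Nat (succ (succ (succ zero)))) (vcons (Eq Nat (succ (succ (succ zero))) (succ (succ (succ zero)))) (succ zero) (refl Nat (succ (succ (succ zero)))) (vcons (Eq Nat (succ (succ (succ zero))) (succ (succ (succ zero)))) zero (refl Nat (succ (succ (succ zero)))) (vnil (Eq Nat (succ (succ (succ zero))) (succ (succ (succ zero)))))))))
type:
  Eq (Vec (Eq Nat (succ (succ (succ zero))) (succ (succ (succ zero)))) (succ (succ (succ (succ zero))))) (vcons (Eq Nat (succ (succ (succ zero))) (succ (succ (succ zero)))) (succ (succ (succ zero))) (refl Nat (succ (succ (succ zero)))) (vcons (Eq Nat (succ (succ (succ zero))) (succ (succ (succ zero)))) (succ (succ zero)) (refl Nat (succ (succ (succ zero)))) (vcons (Eq Nat (succ (succ (succ zero))) (succ (succ (succ zero)))) (succ zero) (refl Nat (succ (succ (succ zero)))) (vcons (Eq Nat (succ (succ (succ zero))) (succ (succ (succ zero)))) zero (refl Nat (succ (succ (succ zero)))) (vnil (Eq Nat (succ (succ (succ zero))) (succ (succ (succ zero))))))))) (vcons (Eq Nat (succ (succ (succ zero))) (succ (succ (succ zero)))) (succ (succ (succ zero))) (refl Nat (succ (succ (succ zero)))) (vcons (Eq Nat (succ (succ (succ zero))) (succ (succ (succ zero)))) (succ (succ zero)) (refl Nat (succ (succ (succ zero)))) (vcons (Eq Nat (succ (succ (succ zero))) (succ (succ (succ zero)))) (succ zero) (refl Nat (succ (succ (succ zero)))) (vcons (Eq Nat (succ (succ (succ zero))) (succ (succ (succ zero)))) zero (refl Nat (succ (succ (succ zero)))) (vnil (Eq Nat (succ (succ (succ zero))) (succ (succ (succ zero)))))))))


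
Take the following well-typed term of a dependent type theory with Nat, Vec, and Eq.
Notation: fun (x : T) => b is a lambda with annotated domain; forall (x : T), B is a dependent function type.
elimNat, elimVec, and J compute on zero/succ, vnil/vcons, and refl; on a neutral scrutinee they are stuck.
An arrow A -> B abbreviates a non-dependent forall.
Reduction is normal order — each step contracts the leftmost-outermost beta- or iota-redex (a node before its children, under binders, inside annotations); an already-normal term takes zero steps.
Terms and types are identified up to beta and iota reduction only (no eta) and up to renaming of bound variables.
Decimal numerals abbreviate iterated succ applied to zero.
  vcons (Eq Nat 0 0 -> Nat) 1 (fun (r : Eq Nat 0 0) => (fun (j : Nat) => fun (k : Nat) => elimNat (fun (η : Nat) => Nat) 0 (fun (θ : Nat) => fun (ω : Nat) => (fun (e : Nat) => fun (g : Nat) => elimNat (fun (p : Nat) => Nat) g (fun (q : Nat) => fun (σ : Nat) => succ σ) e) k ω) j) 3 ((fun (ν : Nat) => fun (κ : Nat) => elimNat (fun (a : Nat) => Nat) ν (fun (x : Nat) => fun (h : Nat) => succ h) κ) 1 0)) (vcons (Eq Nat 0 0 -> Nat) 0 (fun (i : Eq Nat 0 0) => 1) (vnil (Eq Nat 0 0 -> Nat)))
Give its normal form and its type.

reduced normal form:
  vcons (Eq Nat 0 0 -> Nat) 1 (fun (r : Eq Nat 0 0) => 3) (vcons (Eq Nat 0 0 -> Nat) 0 (fun (j : Eq Nat 0 0) => 1) (vnil (Eq Nat 0 0 -> Nat)))
inferred type:
  Vec (Eq Nat 0 0 -> Nat) 2
observation: the term reaches its normal form after 39 normal-order steps.


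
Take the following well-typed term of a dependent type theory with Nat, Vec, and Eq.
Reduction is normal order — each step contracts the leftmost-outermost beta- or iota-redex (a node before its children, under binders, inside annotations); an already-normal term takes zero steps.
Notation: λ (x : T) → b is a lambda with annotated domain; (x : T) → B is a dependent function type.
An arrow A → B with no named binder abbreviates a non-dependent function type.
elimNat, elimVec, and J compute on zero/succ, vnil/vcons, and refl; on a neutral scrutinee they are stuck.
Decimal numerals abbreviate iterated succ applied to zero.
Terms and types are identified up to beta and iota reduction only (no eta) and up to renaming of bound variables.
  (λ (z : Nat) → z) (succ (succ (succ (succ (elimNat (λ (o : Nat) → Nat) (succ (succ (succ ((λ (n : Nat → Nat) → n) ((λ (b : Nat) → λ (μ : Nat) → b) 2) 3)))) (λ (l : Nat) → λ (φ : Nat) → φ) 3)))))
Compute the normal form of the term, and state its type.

resulting normal form:
  9
type:
  Nat


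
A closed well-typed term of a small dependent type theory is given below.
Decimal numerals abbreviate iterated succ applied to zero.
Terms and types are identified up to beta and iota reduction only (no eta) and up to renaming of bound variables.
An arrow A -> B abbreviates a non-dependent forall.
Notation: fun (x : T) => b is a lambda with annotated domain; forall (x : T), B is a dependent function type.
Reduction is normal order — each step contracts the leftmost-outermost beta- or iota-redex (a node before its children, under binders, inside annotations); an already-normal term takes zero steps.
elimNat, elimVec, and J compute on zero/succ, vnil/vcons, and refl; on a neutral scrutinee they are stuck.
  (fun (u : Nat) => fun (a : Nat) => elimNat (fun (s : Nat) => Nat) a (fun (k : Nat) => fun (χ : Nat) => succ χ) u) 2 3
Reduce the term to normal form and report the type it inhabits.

resulting normal form:
  5
the term's type:
  Nat
observation: the leftmost-outermost redex is a beta-redex, and normalization takes 9 steps.


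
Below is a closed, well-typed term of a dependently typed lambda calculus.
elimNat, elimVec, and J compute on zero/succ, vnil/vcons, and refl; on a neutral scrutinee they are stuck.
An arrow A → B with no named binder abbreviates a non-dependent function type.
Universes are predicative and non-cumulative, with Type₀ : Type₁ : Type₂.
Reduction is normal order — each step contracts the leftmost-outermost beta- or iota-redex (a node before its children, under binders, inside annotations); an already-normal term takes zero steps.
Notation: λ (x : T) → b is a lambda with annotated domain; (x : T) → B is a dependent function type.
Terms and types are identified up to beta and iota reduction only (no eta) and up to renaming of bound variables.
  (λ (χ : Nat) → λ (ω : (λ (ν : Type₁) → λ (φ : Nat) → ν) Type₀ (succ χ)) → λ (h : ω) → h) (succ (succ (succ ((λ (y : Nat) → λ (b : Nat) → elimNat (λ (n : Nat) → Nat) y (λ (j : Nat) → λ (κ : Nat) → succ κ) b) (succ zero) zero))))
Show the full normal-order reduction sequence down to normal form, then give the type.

reduction (normal order):
  (λ (χ : Nat) → λ (ω : (λ (ν : Type₁) → λ (φ : Nat) → ν) Type₀ (succ χ)) → λ (h : ω) → h) (succ (succ (succ ((λ (y : Nat) → λ (b : Nat) → elimNat (λ (n : Nat) → Nat) y (λ (j : Nat) → λ (κ : Nat) → succ κ) b) (succ zero) zero))))
  ~> λ (χ : (λ (ω : Type₁) → λ (ν : Nat) → ω) Type₀ (succ (succ (succ (succ ((λ (φ : Nat) → λ (h : Nat) → elimNat (λ (y : Nat) → Nat) φ (λ (b : Nat) → λ (n : Nat) → succ n) h) (succ zero) zero)))))) → λ (j : χ) → j
  ~> λ (χ : (λ (ω : Nat) → Type₀) (succ (succ (succ (succ ((λ (ν : Nat) → λ (φ : Nat) → elimNat (λ (h : Nat) → Nat) ν (λ (y : Nat) → λ (b : Nat) → succ b) φ) (succ zero) zero)))))) → λ (n : χ) → n
  ~> λ (χ : Type₀) → λ (ω : χ) → ω
the term's type:
  (χ : Type₀) → χ → χ


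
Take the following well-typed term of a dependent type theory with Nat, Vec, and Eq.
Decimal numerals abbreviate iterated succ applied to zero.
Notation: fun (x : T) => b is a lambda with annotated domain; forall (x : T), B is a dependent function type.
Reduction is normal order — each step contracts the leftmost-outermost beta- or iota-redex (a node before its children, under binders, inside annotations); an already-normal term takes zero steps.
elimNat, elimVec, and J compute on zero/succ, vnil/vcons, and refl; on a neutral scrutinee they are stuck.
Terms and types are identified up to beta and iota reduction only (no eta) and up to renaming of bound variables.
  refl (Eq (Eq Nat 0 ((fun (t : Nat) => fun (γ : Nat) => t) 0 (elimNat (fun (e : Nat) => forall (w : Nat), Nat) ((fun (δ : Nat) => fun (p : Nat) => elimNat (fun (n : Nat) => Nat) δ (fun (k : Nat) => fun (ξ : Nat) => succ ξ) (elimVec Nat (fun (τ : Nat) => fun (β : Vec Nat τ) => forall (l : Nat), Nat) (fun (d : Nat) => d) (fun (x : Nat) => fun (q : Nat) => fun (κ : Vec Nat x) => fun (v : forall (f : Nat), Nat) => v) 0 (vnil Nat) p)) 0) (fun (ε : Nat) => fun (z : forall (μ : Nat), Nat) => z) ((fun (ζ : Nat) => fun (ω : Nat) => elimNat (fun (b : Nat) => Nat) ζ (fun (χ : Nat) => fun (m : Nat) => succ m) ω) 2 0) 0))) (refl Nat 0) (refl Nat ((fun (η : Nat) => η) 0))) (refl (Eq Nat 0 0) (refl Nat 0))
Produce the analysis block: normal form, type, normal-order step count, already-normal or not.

resulting normal form:
  refl (Eq (Eq Nat 0 0) (refl Nat 0) (refl Nat 0)) (refl (Eq Nat 0 0) (refl Nat 0))
inferred type:
  Eq (Eq (Eq Nat 0 0) (refl Nat 0) (refl Nat 0)) (refl (Eq Nat 0 0) (refl Nat 0)) (refl (Eq Nat 0 0) (refl Nat 0))
steps to reach normal form (normal order): 3
started in normal form: no
first redex: a beta-redex


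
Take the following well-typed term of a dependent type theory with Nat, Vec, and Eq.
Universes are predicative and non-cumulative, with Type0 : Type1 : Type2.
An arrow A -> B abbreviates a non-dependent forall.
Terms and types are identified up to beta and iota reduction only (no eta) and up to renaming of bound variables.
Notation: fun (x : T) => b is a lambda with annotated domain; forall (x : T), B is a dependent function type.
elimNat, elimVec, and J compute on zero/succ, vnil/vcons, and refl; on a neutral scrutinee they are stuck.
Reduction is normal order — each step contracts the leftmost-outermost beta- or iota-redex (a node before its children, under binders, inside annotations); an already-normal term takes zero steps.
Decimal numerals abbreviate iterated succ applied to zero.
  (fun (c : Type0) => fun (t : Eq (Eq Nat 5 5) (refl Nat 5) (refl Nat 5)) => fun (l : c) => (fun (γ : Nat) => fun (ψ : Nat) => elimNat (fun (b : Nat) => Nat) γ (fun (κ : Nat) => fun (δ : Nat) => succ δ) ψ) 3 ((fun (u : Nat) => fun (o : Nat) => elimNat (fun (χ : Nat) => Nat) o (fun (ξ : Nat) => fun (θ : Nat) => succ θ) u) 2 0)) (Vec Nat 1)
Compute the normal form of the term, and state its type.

reduced normal form:
  fun (c : Eq (Eq Nat 5 5) (refl Nat 5) (refl Nat 5)) => fun (t : Vec Nat 1) => 5
type:
  Eq (Eq Nat 5 5) (refl Nat 5) (refl Nat 5) -> Vec Nat 1 -> Nat
observation: the leftmost-outermost redex is a beta-redex, and normalization takes 19 steps.


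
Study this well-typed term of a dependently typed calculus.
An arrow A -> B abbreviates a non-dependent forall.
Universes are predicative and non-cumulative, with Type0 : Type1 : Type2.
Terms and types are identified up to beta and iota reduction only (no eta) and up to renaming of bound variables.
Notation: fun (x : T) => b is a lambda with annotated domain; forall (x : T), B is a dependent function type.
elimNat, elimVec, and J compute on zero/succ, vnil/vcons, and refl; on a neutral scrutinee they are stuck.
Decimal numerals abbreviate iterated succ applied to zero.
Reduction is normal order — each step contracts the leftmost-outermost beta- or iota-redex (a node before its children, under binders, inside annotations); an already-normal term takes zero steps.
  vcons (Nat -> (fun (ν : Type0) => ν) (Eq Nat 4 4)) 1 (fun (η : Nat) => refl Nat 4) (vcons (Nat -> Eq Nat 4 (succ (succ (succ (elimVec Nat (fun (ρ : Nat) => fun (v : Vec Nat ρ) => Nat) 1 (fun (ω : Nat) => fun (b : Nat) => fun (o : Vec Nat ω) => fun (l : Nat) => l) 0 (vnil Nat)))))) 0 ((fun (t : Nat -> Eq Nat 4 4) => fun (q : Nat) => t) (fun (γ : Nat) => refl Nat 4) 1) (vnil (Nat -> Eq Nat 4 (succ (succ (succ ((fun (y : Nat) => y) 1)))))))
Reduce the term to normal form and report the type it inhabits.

reduced normal form:
  vcons (Nat -> Eq Nat 4 4) 1 (fun (ν : Nat) => refl Nat 4) (vcons (Nat -> Eq Nat 4 4) 0 (fun (η : Nat) => refl Nat 4) (vnil (Nat -> Eq Nat 4 4)))
the term's type:
  Vec (Nat -> Eq Nat 4 4) 2
observation: the term reaches its normal form after 5 normal-order steps.


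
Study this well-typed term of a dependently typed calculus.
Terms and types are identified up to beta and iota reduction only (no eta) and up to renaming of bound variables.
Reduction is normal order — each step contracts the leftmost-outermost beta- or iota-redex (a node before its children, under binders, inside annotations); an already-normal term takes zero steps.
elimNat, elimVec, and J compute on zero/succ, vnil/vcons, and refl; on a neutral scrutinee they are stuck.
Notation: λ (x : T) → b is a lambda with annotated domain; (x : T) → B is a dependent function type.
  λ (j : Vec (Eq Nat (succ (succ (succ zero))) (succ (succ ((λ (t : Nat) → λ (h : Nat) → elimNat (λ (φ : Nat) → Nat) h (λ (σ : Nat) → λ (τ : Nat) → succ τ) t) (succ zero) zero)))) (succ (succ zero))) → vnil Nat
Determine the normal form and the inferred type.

resulting normal form:
  λ (j : Vec (Eq Nat (succ (succ (succ zero))) (succ (succ (succ zero)))) (succ (succ zero))) → vnil Nat
type:
  (j : Vec (Eq Nat (succ (succ (succ zero))) (succ (succ (succ zero)))) (succ (succ zero))) → Vec Nat zero
observation: normalization takes exactly 6 steps under the normal-order strategy.


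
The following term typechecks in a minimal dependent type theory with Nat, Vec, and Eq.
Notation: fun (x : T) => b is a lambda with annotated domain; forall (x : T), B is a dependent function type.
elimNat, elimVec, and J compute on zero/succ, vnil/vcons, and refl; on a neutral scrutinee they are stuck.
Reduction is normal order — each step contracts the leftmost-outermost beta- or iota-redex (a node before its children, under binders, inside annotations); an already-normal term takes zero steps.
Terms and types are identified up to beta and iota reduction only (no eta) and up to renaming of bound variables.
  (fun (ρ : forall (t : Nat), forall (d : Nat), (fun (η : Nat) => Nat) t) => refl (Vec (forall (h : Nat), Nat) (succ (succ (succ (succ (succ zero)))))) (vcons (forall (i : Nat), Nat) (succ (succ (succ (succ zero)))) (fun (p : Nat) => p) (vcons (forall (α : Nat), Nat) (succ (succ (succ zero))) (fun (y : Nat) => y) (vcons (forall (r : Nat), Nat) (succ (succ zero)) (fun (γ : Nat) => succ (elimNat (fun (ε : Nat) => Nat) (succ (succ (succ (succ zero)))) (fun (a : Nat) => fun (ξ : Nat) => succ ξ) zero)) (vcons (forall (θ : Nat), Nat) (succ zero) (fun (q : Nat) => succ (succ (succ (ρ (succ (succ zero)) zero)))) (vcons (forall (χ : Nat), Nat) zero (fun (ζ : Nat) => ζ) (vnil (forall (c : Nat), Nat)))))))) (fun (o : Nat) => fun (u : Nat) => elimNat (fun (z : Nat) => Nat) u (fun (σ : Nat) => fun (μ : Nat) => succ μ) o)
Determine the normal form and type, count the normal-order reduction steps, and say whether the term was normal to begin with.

reduced normal form:
  refl (Vec (forall (ρ : Nat), Nat) (succ (succ (succ (succ (succ zero)))))) (vcons (forall (t : Nat), Nat) (succ (succ (succ (succ zero)))) (fun (d : Nat) => d) (vcons (forall (η : Nat), Nat) (succ (succ (succ zero))) (fun (h : Nat) => h) (vcons (forall (i : Nat), Nat) (succ (succ zero)) (fun (p : Nat) => succ (succ (succ (succ (succ zero))))) (vcons (forall (α : Nat), Nat) (succ zero) (fun (y : Nat) => succ (succ (succ (succ (succ zero))))) (vcons (forall (r : Nat), Nat) zero (fun (γ : Nat) => γ) (vnil (forall (ε : Nat), Nat)))))))
inferred type:
  Eq (Vec (forall (ρ : Nat), Nat) (succ (succ (succ (succ (succ zero)))))) (vcons (forall (t : Nat), Nat) (succ (succ (succ (succ zero)))) (fun (d : Nat) => d) (vcons (forall (η : Nat), Nat) (succ (succ (succ zero))) (fun (h : Nat) => h) (vcons (forall (i : Nat), Nat) (succ (succ zero)) (fun (p : Nat) => succ (succ (succ (succ (succ zero))))) (vcons (forall (α : Nat), Nat) (succ zero) (fun (y : Nat) => succ (succ (succ (succ (succ zero))))) (vcons (forall (r : Nat), Nat) zero (fun (γ : Nat) => γ) (vnil (forall (ε : Nat), Nat))))))) (vcons (forall (a : Nat), Nat) (succ (succ (succ (succ zero)))) (fun (ξ : Nat) => ξ) (vcons (forall (θ : Nat), Nat) (succ (succ (succ zero))) (fun (q : Nat) => q) (vcons (forall (χ : Nat), Nat) (succ (succ zero)) (fun (ζ : Nat) => succ (succ (succ (succ (succ zero))))) (vcons (forall (c : Nat), Nat) (succ zero) (fun (o : Nat) => succ (succ (succ (succ (succ zero))))) (vcons (forall (u : Nat), Nat) zero (fun (z : Nat) => z) (vnil (forall (σ : Nat), Nat)))))))
normal-order step count: 11
started in normal form: no
first redex: a beta-redex


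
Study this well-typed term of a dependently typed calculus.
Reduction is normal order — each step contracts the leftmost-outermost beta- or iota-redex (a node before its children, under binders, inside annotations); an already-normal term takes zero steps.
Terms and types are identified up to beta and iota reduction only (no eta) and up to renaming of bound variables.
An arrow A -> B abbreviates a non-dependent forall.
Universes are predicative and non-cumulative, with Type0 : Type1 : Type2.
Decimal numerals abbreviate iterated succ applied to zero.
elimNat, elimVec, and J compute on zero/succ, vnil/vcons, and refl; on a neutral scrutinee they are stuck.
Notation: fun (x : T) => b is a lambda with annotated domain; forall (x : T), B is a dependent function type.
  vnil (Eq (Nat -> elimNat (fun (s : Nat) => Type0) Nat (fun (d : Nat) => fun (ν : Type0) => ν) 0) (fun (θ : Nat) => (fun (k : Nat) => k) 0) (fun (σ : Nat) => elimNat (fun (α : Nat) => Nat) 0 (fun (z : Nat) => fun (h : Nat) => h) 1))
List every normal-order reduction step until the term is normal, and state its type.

normal-order reduction:
  vnil (Eq (Nat -> elimNat (fun (s : Nat) => Type0) Nat (fun (d : Nat) => fun (ν : Type0) => ν) 0) (fun (θ : Nat) => (fun (k : Nat) => k) 0) (fun (σ : Nat) => elimNat (fun (α : Nat) => Nat) 0 (fun (z : Nat) => fun (h : Nat) => h) 1))
  ~> vnil (Eq (Nat -> Nat) (fun (s : Nat) => (fun (d : Nat) => d) 0) (fun (ν : Nat) => elimNat (fun (θ : Nat) => Nat) 0 (fun (k : Nat) => fun (σ : Nat) => σ) 1))
  ~> vnil (Eq (Nat -> Nat) (fun (s : Nat) => 0) (fun (d : Nat) => elimNat (fun (ν : Nat) => Nat) 0 (fun (θ : Nat) => fun (k : Nat) => k) 1))
  ~> vnil (Eq (Nat -> Nat) (fun (s : Nat) => 0) (fun (d : Nat) => (fun (ν : Nat) => fun (θ : Nat) => θ) 0 (elimNat (fun (k : Nat) => Nat) 0 (fun (σ : Nat) => fun (α : Nat) => α) 0)))
  ~> vnil (Eq (Nat -> Nat) (fun (s : Nat) => 0) (fun (d : Nat) => (fun (ν : Nat) => ν) (elimNat (fun (θ : Nat) => Nat) 0 (fun (k : Nat) => fun (σ : Nat) => σ) 0)))
  ~> vnil (Eq (Nat -> Nat) (fun (s : Nat) => 0) (fun (d : Nat) => elimNat (fun (ν : Nat) => Nat) 0 (fun (θ : Nat) => fun (k : Nat) => k) 0))
  ~> vnil (Eq (Nat -> Nat) (fun (s : Nat) => 0) (fun (d : Nat) => 0))
inferred type:
  Vec (Eq (Nat -> Nat) (fun (s : Nat) => 0) (fun (d : Nat) => 0)) 0


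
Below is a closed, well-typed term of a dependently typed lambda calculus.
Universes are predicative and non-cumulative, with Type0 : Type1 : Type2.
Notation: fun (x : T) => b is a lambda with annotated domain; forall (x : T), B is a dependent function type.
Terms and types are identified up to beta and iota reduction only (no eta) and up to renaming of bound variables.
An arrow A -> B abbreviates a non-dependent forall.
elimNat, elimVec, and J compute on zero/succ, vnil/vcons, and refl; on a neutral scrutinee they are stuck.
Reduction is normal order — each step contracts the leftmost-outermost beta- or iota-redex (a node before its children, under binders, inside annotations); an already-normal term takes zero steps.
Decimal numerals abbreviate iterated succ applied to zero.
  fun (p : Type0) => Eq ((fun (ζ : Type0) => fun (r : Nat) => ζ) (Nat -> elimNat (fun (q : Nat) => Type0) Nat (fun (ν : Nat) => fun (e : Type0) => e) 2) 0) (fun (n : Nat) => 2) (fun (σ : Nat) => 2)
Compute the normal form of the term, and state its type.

reduced normal form:
  fun (p : Type0) => Eq (Nat -> Nat) (fun (ζ : Nat) => 2) (fun (r : Nat) => 2)
the term's type:
  Type0 -> Type0
observation: 9 normal-order steps separate the term from its normal form.


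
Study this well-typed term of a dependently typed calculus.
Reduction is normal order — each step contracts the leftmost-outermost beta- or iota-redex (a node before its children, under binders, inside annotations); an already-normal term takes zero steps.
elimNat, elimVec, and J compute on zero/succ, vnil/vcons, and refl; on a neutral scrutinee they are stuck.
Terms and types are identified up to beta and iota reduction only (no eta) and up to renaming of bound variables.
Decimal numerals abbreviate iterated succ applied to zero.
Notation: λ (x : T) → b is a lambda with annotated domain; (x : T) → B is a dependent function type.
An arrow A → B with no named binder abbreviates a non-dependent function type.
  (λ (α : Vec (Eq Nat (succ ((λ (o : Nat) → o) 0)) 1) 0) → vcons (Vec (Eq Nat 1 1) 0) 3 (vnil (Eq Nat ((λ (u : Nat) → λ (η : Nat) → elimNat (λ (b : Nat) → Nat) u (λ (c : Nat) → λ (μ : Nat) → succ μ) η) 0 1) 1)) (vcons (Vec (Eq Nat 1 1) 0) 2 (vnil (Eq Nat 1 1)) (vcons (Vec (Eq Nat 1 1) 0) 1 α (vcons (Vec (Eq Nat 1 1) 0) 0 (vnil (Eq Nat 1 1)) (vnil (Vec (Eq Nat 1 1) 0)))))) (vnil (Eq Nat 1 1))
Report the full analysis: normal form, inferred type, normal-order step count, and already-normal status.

resulting normal form:
  vcons (Vec (Eq Nat 1 1) 0) 3 (vnil (Eq Nat 1 1)) (vcons (Vec (Eq Nat 1 1) 0) 2 (vnil (Eq Nat 1 1)) (vcons (Vec (Eq Nat 1 1) 0) 1 (vnil (Eq Nat 1 1)) (vcons (Vec (Eq Nat 1 1) 0) 0 (vnil (Eq Nat 1 1)) (vnil (Vec (Eq Nat 1 1) 0)))))
inferred type:
  Vec (Vec (Eq Nat 1 1) 0) 4
reduction steps (normal order): 7
term was already normal: no
first redex: a beta-redex


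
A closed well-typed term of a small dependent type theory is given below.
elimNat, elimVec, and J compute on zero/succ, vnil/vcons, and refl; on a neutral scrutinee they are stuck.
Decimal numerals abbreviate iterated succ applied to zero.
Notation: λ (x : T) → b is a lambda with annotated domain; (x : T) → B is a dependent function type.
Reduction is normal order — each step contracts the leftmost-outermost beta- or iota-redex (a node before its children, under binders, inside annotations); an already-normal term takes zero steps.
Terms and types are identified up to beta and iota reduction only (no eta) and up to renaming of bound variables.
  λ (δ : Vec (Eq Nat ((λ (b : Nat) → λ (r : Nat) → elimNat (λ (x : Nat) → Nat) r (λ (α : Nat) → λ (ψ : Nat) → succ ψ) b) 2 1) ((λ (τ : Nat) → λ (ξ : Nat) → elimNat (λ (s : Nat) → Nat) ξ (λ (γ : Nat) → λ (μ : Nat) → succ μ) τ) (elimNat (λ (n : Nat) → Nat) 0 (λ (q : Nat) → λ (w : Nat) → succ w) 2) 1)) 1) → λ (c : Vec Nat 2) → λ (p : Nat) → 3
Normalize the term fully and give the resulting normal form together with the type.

resulting normal form:
  λ (δ : Vec (Eq Nat 3 3) 1) → λ (b : Vec Nat 2) → λ (r : Nat) → 3
inferred type:
  (δ : Vec (Eq Nat 3 3) 1) → (b : Vec Nat 2) → (r : Nat) → Nat
observation: the leftmost-outermost redex is a beta-redex, and normalization takes 25 steps.


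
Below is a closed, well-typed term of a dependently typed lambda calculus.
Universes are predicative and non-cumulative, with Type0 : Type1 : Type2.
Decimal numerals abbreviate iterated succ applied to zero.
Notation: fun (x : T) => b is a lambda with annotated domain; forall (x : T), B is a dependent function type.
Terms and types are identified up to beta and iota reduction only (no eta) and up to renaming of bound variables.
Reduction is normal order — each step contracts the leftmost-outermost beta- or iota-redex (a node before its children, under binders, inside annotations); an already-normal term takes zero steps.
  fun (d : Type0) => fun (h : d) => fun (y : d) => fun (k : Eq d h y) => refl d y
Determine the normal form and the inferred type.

normal form:
  fun (d : Type0) => fun (h : d) => fun (y : d) => fun (k : Eq d h y) => refl d y
inferred type:
  forall (d : Type0), forall (h : d), forall (y : d), forall (k : Eq d h y), Eq d y y
observation: no redex remains anywhere in the term; it is its own normal form.


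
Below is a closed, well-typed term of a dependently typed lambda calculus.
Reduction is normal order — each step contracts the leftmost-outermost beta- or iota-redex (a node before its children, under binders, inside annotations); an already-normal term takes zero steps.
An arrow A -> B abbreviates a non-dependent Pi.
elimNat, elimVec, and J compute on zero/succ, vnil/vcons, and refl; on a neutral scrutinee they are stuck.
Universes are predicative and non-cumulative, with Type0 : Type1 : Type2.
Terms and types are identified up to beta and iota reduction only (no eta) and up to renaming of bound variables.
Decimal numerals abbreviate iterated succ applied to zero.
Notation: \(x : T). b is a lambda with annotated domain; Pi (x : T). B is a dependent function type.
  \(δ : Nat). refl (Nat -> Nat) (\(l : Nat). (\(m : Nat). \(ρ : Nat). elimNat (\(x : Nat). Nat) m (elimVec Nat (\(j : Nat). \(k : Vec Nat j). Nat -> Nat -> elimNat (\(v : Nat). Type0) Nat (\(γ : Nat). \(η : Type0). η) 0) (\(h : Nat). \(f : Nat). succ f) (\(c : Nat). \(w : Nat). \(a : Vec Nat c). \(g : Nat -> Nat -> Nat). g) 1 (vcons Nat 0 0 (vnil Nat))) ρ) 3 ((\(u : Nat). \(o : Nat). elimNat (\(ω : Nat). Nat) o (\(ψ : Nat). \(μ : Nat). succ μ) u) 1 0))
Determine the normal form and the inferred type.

resulting normal form:
  \(δ : Nat). refl (Nat -> Nat) (\(l : Nat). 4)
type:
  Nat -> Eq (Nat -> Nat) (\(δ : Nat). 4) (\(l : Nat). 4)


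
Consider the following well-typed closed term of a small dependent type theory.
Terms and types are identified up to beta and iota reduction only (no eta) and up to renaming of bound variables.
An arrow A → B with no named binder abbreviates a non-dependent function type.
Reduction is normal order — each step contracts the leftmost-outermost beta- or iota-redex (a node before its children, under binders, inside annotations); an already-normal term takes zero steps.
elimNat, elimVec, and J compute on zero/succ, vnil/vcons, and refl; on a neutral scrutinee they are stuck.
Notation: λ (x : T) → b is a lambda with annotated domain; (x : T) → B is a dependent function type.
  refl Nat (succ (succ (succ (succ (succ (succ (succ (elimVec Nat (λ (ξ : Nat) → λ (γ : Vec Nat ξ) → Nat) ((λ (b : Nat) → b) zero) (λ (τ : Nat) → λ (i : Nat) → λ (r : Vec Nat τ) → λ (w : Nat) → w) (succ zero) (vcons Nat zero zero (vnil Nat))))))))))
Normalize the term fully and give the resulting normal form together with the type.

reduced normal form:
  refl Nat (succ (succ (succ (succ (succ (succ (succ zero)))))))
type:
  Eq Nat (succ (succ (succ (succ (succ (succ (succ zero))))))) (succ (succ (succ (succ (succ (succ (succ zero)))))))


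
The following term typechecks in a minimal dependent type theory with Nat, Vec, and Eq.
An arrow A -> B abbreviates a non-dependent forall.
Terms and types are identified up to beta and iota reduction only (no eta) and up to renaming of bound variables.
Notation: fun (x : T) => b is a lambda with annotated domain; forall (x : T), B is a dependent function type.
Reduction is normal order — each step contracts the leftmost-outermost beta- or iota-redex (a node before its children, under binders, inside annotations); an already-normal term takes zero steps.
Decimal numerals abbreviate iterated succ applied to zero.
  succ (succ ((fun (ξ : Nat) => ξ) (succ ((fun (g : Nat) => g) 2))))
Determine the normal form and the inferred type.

reduced normal form:
  5
the term's type:
  Nat


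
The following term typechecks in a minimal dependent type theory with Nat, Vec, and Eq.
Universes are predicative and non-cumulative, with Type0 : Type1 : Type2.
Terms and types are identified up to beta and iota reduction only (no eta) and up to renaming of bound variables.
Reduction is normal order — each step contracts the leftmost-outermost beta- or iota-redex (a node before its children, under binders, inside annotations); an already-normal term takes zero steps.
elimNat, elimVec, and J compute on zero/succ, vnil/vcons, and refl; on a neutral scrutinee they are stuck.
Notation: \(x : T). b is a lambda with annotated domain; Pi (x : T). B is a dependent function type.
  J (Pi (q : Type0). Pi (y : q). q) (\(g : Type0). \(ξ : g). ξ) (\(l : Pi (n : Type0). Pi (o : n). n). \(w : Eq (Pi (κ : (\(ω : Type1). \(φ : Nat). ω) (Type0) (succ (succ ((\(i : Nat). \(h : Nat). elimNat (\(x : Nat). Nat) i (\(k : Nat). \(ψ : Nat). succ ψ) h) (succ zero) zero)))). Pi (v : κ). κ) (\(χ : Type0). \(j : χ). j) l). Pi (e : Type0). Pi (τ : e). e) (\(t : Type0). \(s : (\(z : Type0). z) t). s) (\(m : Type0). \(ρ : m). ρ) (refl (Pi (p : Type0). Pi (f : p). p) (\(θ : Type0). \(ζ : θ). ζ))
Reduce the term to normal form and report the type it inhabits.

resulting normal form:
  \(q : Type0). \(y : q). y
the term's type:
  Pi (q : Type0). Pi (y : q). q
observation: 2 normal-order steps separate the term from its normal form.


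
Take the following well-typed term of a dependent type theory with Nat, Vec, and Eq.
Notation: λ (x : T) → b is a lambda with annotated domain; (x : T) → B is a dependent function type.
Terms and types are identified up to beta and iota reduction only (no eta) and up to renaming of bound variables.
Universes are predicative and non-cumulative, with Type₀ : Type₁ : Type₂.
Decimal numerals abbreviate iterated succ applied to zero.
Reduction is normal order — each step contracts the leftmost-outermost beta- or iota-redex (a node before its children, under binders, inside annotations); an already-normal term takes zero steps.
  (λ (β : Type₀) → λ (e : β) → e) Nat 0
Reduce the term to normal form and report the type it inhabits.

normal form:
  0
the term's type:
  Nat
observation: the term reaches its normal form after 2 normal-order steps.


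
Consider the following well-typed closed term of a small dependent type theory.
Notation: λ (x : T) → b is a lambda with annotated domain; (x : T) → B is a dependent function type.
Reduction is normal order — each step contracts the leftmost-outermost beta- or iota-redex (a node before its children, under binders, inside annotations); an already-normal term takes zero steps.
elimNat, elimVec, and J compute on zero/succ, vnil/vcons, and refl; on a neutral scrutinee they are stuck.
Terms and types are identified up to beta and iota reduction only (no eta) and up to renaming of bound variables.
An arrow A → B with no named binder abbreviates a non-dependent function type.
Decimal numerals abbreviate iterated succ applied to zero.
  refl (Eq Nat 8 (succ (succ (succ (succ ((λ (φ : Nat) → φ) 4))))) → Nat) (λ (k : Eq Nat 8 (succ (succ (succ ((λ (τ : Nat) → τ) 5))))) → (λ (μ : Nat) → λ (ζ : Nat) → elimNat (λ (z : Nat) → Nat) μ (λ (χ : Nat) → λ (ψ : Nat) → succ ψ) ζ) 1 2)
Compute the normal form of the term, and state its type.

normal form:
  refl (Eq Nat 8 8 → Nat) (λ (φ : Eq Nat 8 8) → 3)
the term's type:
  Eq (Eq Nat 8 8 → Nat) (λ (φ : Eq Nat 8 8) → 3) (λ (k : Eq Nat 8 8) → 3)
observation: contracting a beta-redex first, the term normalizes in 11 steps.


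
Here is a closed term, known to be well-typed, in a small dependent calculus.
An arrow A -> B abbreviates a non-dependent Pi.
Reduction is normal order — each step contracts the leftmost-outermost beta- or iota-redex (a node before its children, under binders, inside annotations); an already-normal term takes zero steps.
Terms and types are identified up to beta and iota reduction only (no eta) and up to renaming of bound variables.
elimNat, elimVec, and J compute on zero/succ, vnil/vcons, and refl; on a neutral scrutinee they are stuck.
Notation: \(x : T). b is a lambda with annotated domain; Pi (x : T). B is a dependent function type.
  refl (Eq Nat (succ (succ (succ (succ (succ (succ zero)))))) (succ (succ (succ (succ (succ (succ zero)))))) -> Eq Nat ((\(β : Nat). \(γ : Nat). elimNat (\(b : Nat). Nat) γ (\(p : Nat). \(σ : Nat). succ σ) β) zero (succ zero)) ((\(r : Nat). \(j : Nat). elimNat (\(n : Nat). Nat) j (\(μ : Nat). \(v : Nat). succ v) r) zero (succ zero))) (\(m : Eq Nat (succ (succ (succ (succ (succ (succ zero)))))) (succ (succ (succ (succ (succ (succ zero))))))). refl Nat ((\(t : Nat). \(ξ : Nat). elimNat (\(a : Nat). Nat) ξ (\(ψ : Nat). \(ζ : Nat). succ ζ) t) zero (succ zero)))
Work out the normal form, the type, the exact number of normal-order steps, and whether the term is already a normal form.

resulting normal form:
  refl (Eq Nat (succ (succ (succ (succ (succ (succ zero)))))) (succ (succ (succ (succ (succ (succ zero)))))) -> Eq Nat (succ zero) (succ zero)) (\(β : Eq Nat (succ (succ (succ (succ (succ (succ zero)))))) (succ (succ (succ (succ (succ (succ zero))))))). refl Nat (succ zero))
type:
  Eq (Eq Nat (succ (succ (succ (succ (succ (succ zero)))))) (succ (succ (succ (succ (succ (succ zero)))))) -> Eq Nat (succ zero) (succ zero)) (\(β : Eq Nat (succ (succ (succ (succ (succ (succ zero)))))) (succ (succ (succ (succ (succ (succ zero))))))). refl Nat (succ zero)) (\(γ : Eq Nat (succ (succ (succ (succ (succ (succ zero)))))) (succ (succ (succ (succ (succ (succ zero))))))). refl Nat (succ zero))
steps to reach normal form (normal order): 9
term was already normal: no
first contracted redex: a beta-redex


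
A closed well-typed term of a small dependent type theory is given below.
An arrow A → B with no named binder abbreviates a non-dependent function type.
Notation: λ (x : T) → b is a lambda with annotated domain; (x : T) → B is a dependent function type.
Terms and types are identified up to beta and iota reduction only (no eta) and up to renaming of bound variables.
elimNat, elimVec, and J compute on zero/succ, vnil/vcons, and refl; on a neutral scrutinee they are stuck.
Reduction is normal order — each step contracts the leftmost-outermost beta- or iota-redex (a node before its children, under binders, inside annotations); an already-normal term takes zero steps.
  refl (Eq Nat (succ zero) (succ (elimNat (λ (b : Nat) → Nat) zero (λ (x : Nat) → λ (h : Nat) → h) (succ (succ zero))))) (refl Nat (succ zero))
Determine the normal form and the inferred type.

resulting normal form:
  refl (Eq Nat (succ zero) (succ zero)) (refl Nat (succ zero))
the term's type:
  Eq (Eq Nat (succ zero) (succ zero)) (refl Nat (succ zero)) (refl Nat (succ zero))


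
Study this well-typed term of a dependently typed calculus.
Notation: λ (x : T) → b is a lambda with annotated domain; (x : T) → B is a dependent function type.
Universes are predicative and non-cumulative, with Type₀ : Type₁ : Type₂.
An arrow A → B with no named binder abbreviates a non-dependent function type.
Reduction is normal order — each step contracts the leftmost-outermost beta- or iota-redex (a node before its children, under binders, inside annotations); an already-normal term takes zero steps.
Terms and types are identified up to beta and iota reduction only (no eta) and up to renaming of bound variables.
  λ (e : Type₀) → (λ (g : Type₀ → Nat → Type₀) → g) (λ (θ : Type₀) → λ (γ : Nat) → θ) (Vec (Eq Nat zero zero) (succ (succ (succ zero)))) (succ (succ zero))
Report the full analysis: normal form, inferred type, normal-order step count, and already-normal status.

resulting normal form:
  λ (e : Type₀) → Vec (Eq Nat zero zero) (succ (succ (succ zero)))
type:
  Type₀ → Type₀
normal-order step count: 3
term was already normal: no
first redex: a beta-redex


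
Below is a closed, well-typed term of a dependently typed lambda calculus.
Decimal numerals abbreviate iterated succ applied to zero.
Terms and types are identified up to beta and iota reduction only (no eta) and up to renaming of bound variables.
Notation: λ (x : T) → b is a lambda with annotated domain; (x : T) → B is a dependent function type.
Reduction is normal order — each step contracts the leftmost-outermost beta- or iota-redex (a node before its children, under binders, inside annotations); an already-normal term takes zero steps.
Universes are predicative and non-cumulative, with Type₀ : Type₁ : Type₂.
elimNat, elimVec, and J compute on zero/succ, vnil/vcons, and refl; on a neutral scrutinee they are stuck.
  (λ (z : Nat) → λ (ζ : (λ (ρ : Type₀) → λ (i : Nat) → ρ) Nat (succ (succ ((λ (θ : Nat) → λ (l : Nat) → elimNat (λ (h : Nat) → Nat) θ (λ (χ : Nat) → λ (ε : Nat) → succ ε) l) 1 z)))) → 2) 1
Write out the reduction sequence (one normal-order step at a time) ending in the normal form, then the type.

normal-order reduction:
  (λ (z : Nat) → λ (ζ : (λ (ρ : Type₀) → λ (i : Nat) → ρ) Nat (succ (succ ((λ (θ : Nat) → λ (l : Nat) → elimNat (λ (h : Nat) → Nat) θ (λ (χ : Nat) → λ (ε : Nat) → succ ε) l) 1 z)))) → 2) 1
  ~> λ (z : (λ (ζ : Type₀) → λ (ρ : Nat) → ζ) Nat (succ (succ ((λ (i : Nat) → λ (θ : Nat) → elimNat (λ (l : Nat) → Nat) i (λ (h : Nat) → λ (χ : Nat) → succ χ) θ) 1 1)))) → 2
  ~> λ (z : (λ (ζ : Nat) → Nat) (succ (succ ((λ (ρ : Nat) → λ (i : Nat) → elimNat (λ (θ : Nat) → Nat) ρ (λ (l : Nat) → λ (h : Nat) → succ h) i) 1 1)))) → 2
  ~> λ (z : Nat) → 2
type:
  (z : Nat) → Nat
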